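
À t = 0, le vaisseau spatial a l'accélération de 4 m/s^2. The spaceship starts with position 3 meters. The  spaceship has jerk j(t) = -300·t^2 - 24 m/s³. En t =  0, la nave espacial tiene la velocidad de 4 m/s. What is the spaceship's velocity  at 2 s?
Starting from jerk j(t) = -300·t^2 - 24, we take 2 antiderivatives. Integrating jerk and using the initial condition a(0) = 4, we get a(t) = -100·t^3 - 24·t + 4. The antiderivative of acceleration is velocity. Using v(0) = 4, we get v(t) = -25·t^4 - 12·t^2 + 4·t + 4. We have velocity v(t) = -25·t^4 - 12·t^2 + 4·t + 4. Substituting t = 2: v(2) = -436.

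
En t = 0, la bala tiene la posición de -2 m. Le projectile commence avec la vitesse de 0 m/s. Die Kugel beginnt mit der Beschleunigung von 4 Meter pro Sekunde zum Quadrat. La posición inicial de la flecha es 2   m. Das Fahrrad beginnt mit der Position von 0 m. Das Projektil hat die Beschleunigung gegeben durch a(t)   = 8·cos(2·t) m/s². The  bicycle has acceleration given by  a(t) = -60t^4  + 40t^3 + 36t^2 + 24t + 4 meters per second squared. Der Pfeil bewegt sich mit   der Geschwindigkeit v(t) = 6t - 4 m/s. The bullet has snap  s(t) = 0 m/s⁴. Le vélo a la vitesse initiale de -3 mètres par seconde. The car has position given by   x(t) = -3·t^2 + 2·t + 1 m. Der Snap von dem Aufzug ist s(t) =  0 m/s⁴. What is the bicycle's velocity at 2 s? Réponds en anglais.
We must find the antiderivative of our acceleration equation a(t) = -60·t^4 + 40·t^3 + 36·t^2 + 24·t + 4 1 time. Integrating acceleration and using the initial condition v(0) = -3, we get v(t) = -12·t^5 + 10·t^4 + 12·t^3 + 12·t^2 + 4·t - 3. From the given velocity equation v(t) = -12·t^5 + 10·t^4 + 12·t^3 + 12·t^2 + 4·t - 3, we substitute t = 2 to get v = -75.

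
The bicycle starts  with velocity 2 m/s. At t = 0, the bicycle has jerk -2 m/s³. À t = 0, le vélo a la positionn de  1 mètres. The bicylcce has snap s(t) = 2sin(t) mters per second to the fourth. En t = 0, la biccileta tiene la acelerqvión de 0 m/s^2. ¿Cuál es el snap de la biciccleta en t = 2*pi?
Usando s(t) = 2·sin(t) y sustituyendo t = 2*pi, encontramos s = 0.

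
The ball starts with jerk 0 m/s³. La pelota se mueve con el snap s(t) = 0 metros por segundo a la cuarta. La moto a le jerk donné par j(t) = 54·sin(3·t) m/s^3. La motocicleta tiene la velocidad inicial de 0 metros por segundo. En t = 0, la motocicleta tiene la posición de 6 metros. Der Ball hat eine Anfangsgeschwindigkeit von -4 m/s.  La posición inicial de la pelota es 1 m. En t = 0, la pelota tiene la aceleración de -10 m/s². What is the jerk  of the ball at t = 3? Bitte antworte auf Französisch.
Pour résoudre ceci, nous devons prendre 1 primitive de notre équation du snap s(t) = 0. La primitive du snap est le jerk. En utilisant j(0) = 0, nous obtenons j(t) = 0. Nous avons le jerk j(t) = 0. En substituant t = 3: j(3) = 0.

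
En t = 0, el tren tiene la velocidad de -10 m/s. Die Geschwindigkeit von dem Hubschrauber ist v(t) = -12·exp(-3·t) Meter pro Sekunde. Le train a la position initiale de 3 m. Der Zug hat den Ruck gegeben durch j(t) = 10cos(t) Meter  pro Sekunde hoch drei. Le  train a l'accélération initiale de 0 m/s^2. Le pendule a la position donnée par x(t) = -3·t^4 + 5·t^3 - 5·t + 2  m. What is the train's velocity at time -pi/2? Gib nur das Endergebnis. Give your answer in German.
Die Geschwindigkeit bei t = -pi/2 ist v = 0.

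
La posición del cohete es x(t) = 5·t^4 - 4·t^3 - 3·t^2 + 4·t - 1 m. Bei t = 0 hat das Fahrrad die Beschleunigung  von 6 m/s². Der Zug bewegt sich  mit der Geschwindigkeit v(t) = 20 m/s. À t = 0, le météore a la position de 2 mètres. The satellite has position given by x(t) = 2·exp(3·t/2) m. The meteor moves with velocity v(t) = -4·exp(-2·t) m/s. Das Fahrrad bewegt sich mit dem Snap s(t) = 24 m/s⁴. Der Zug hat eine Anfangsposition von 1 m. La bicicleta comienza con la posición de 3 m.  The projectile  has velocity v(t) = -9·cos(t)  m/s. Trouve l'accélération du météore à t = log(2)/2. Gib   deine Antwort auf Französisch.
Nous devons dériver notre équation de la vitesse v(t) = -4·exp(-2·t) 1 fois. En prenant d/dt de v(t), nous trouvons a(t) = 8·exp(-2·t). Nous avons l'accélération a(t) = 8·exp(-2·t). En substituant t = log(2)/2: a(log(2)/2) = 4.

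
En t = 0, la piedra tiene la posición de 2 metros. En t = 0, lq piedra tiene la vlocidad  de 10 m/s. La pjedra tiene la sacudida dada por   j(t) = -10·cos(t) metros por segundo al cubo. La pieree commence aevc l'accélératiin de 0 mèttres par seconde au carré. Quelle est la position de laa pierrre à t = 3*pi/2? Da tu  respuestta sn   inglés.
We must find the antiderivative of our jerk equation j(t) = -10·cos(t) 3 times. Finding the integral of j(t) and using a(0) = 0: a(t) = -10·sin(t). Integrating acceleration and using the initial condition v(0) = 10, we get v(t) = 10·cos(t). Integrating velocity and using the initial condition x(0) = 2, we get x(t) = 10·sin(t) + 2. We have position x(t) = 10·sin(t) + 2. Substituting t = 3*pi/2: x(3*pi/2) = -8.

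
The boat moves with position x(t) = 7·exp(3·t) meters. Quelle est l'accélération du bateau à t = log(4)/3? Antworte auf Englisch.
To solve this, we need to take 2 derivatives of our position equation x(t) = 7·exp(3·t). Differentiating position, we get velocity: v(t) = 21·exp(3·t). Differentiating velocity, we get acceleration: a(t) = 63·exp(3·t). From the given acceleration equation a(t) = 63·exp(3·t), we substitute t = log(4)/3 to get a = 252.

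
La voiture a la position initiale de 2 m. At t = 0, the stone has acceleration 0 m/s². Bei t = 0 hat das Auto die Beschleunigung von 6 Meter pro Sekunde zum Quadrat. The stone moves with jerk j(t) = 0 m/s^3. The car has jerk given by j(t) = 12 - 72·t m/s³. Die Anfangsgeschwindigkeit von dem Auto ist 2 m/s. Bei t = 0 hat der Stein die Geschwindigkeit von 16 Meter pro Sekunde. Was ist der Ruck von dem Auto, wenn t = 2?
Wir haben den Ruck j(t) = 12 - 72·t. Durch Einsetzen von t = 2: j(2) = -132.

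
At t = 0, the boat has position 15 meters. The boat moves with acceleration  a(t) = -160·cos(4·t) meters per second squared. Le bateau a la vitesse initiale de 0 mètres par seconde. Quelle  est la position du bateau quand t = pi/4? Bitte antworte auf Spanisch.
Partiendo de la aceleración a(t) = -160·cos(4·t), tomamos 2 integrales. Tomando ∫a(t)dt y aplicando v(0) = 0, encontramos v(t) = -40·sin(4·t). La integral de la velocidad es la posición. Usando x(0) = 15, obtenemos x(t) = 10·cos(4·t) + 5. Usando x(t) = 10·cos(4·t) + 5 y sustituyendo t = pi/4, encontramos x = -5.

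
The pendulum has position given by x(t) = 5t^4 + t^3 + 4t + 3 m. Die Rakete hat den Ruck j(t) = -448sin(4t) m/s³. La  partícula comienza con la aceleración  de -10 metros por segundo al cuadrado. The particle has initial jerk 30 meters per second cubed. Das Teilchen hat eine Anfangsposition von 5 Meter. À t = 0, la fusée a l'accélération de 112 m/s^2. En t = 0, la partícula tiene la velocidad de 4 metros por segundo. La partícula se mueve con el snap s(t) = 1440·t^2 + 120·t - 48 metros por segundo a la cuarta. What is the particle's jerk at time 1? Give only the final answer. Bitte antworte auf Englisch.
At t = 1, j = 522.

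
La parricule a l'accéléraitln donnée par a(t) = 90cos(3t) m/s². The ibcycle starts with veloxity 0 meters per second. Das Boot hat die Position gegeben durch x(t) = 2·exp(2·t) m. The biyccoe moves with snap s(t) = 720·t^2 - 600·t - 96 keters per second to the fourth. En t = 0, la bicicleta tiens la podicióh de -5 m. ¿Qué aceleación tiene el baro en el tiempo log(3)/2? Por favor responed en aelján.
Ausgehend von der Position x(t) = 2·exp(2·t), nehmen wir 2 Ableitungen. Mit d/dt von x(t) finden wir v(t) = 4·exp(2·t). Die Ableitung von der Geschwindigkeit ergibt die Beschleunigung: a(t) = 8·exp(2·t). Mit a(t) = 8·exp(2·t) und Einsetzen von t = log(3)/2, finden wir a = 24.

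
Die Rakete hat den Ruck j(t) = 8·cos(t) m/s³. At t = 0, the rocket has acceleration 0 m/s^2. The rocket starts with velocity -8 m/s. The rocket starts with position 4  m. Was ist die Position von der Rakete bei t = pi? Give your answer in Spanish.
Debemos encontrar la integral de nuestra ecuación de la sacudida j(t) = 8·cos(t) 3 veces. Tomando ∫j(t)dt y aplicando a(0) = 0, encontramos a(t) = 8·sin(t). La antiderivada de la aceleración, con v(0) = -8, da la velocidad: v(t) = -8·cos(t). La antiderivada de la velocidad, con x(0) = 4, da la posición: x(t) = 4 - 8·sin(t). De la ecuación de la posición x(t) = 4 - 8·sin(t), sustituimos t = pi para obtener x = 4.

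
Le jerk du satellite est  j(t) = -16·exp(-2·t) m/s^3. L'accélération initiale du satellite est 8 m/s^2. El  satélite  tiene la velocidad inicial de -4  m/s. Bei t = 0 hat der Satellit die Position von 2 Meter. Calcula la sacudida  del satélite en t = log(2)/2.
De la ecuación de la sacudida j(t) = -16·exp(-2·t), sustituimos t = log(2)/2 para obtener j = -8.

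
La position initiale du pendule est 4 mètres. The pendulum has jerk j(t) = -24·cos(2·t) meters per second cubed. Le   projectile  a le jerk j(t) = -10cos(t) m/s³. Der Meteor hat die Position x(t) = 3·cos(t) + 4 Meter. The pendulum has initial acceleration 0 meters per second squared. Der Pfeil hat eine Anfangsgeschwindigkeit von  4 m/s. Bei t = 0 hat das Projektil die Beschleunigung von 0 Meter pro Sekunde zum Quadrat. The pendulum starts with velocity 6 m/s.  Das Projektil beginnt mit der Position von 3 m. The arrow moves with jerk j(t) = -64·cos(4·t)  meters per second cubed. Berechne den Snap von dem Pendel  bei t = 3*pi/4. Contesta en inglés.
Starting from jerk j(t) = -24·cos(2·t), we take 1 derivative. The derivative of jerk gives snap: s(t) = 48·sin(2·t). From the given snap equation s(t) = 48·sin(2·t), we substitute t = 3*pi/4 to get s = -48.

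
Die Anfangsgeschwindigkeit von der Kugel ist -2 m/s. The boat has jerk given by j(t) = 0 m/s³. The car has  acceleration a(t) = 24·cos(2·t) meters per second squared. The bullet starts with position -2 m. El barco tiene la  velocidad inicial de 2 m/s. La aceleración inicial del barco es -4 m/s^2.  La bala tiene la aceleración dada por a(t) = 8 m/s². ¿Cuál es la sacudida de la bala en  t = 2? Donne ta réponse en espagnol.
Debemos derivar nuestra ecuación de la aceleración a(t) = 8 1 vez. Tomando d/dt de a(t), encontramos j(t) = 0. Tenemos la sacudida j(t) = 0. Sustituyendo t = 2: j(2) = 0.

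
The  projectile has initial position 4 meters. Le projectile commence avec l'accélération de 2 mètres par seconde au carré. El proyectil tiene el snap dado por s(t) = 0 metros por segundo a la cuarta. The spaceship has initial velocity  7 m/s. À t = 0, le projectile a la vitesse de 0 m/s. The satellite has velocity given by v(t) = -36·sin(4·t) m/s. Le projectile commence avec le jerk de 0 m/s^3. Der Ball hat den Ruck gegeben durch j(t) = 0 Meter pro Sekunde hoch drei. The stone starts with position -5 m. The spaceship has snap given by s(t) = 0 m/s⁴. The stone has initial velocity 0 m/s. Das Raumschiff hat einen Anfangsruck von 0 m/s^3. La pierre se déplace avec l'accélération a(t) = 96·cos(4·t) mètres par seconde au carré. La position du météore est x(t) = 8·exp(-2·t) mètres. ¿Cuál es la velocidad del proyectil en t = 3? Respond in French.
En partant du snap s(t) = 0, nous prenons 3 primitives. La primitive du snap, avec j(0) = 0, donne le jerk: j(t) = 0. En intégrant le jerk et en utilisant la condition initiale a(0) = 2, nous obtenons a(t) = 2. L'intégrale de l'accélération, avec v(0) = 0, donne la vitesse: v(t) = 2·t. Nous avons la vitesse v(t) = 2·t. En substituant t = 3: v(3) = 6.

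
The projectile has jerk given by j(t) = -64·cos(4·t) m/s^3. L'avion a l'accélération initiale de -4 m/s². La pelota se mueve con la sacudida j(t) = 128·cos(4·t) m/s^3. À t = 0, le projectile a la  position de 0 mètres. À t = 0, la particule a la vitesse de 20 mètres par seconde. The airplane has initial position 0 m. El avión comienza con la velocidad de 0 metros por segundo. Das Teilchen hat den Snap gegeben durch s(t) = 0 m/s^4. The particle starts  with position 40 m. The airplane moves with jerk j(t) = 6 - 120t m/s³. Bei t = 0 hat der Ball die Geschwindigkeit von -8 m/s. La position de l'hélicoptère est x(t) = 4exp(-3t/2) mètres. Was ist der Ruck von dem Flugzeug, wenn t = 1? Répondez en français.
En utilisant j(t) = 6 - 120·t et en substituant t = 1, nous trouvons j = -114.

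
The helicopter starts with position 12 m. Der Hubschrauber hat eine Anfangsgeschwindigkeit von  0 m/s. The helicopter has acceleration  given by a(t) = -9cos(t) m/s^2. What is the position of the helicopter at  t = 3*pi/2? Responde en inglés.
We must find the antiderivative of our acceleration equation a(t) = -9·cos(t) 2 times. Taking ∫a(t)dt and applying v(0) = 0, we find v(t) = -9·sin(t). Taking ∫v(t)dt and applying x(0) = 12, we find x(t) = 9·cos(t) + 3. From the given position equation x(t) = 9·cos(t) + 3, we substitute t = 3*pi/2 to get x = 3.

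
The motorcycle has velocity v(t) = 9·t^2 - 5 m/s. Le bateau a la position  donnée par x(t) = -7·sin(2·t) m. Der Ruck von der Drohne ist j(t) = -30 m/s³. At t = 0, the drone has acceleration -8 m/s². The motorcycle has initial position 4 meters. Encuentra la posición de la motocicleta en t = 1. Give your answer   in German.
Ausgehend von der Geschwindigkeit v(t) = 9·t^2 - 5, nehmen wir 1 Integral. Die Stammfunktion von der Geschwindigkeit ist die Position. Mit x(0) = 4 erhalten wir x(t) = 3·t^3 - 5·t + 4. Mit x(t) = 3·t^3 - 5·t + 4 und Einsetzen von t = 1, finden wir x = 2.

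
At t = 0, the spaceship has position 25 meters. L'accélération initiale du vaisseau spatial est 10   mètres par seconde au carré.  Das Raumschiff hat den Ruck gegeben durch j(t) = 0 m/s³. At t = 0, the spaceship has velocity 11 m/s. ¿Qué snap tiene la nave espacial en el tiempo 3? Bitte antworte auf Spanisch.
Debemos derivar nuestra ecuación de la sacudida j(t) = 0 1 vez. La derivada de la sacudida da el snap: s(t) = 0. Usando s(t) = 0 y sustituyendo t = 3, encontramos s = 0.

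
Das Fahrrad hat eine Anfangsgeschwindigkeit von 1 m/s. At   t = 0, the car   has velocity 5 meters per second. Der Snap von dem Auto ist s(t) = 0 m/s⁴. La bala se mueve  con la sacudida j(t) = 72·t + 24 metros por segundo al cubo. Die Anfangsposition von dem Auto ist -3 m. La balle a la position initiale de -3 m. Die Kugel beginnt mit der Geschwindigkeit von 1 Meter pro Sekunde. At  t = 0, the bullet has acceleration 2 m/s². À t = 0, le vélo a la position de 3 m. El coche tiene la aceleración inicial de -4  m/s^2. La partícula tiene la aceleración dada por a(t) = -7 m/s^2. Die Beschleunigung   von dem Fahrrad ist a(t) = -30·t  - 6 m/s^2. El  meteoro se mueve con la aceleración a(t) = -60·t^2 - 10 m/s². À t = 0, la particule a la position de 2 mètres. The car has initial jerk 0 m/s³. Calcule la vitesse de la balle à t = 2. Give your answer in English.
We must find the integral of our jerk equation j(t) = 72·t + 24 2 times. Integrating jerk and using the initial condition a(0) = 2, we get a(t) = 36·t^2 + 24·t + 2. Taking ∫a(t)dt and applying v(0) = 1, we find v(t) = 12·t^3 + 12·t^2 + 2·t + 1. From the given velocity equation v(t) = 12·t^3 + 12·t^2 + 2·t + 1, we substitute t = 2 to get v = 149.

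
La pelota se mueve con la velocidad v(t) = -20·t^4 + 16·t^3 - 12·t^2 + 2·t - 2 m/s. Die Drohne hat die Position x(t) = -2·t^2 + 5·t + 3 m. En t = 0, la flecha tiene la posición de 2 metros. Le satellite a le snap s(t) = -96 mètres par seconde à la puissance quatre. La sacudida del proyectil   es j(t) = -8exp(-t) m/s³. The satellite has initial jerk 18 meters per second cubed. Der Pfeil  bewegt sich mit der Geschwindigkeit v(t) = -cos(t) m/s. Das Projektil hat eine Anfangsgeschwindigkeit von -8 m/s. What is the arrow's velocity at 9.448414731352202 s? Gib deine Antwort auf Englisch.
We have velocity v(t) = -cos(t). Substituting t = 9.448414731352202: v(9.448414731352202) = 0.999720664543893.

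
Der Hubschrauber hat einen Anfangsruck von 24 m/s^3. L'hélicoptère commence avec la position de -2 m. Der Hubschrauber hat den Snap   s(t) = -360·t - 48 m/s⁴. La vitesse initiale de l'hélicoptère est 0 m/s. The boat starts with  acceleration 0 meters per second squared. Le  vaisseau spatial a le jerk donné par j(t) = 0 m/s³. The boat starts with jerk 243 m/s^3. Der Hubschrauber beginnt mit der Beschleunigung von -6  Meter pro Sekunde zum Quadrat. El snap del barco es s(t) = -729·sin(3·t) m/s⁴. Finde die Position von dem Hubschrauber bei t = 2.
Um dies zu lösen, müssen wir 4 Stammfunktionen unserer Gleichung für den Snap s(t) = -360·t - 48 finden. Durch Integration von dem Snap und Verwendung der Anfangsbedingung j(0) = 24, erhalten wir j(t) = -180·t^2 - 48·t + 24. Das Integral von dem Ruck ist die Beschleunigung. Mit a(0) = -6 erhalten wir a(t) = -60·t^3 - 24·t^2 + 24·t - 6. Die Stammfunktion von der Beschleunigung ist die Geschwindigkeit. Mit v(0) = 0 erhalten wir v(t) = t·(-15·t^3 - 8·t^2 + 12·t - 6). Das Integral von der Geschwindigkeit ist die Position. Mit x(0) = -2 erhalten wir x(t) = -3·t^5 - 2·t^4 + 4·t^3 - 3·t^2 - 2. Wir haben die Position x(t) = -3·t^5 - 2·t^4 + 4·t^3 - 3·t^2 - 2. Durch Einsetzen von t = 2: x(2) = -110.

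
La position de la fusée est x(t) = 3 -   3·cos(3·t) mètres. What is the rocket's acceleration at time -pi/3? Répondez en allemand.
Ausgehend von der Position x(t) = 3 - 3·cos(3·t), nehmen wir 2 Ableitungen. Die Ableitung von der Position ergibt die Geschwindigkeit: v(t) = 9·sin(3·t). Durch Ableiten von der Geschwindigkeit erhalten wir die Beschleunigung: a(t) = 27·cos(3·t). Mit a(t) = 27·cos(3·t) und Einsetzen von t = -pi/3, finden wir a = -27.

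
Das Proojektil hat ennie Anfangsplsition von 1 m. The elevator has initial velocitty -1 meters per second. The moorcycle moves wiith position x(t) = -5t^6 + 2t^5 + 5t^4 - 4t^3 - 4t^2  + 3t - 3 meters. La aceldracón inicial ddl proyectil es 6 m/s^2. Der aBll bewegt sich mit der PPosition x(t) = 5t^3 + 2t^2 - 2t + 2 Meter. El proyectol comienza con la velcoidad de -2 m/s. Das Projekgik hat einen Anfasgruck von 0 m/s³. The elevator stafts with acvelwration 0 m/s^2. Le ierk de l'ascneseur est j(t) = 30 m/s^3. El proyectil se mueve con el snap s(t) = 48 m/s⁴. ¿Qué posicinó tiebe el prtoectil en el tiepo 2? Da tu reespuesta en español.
Debemos encontrar la integral de nuestra ecuación del snap s(t) = 48 4 veces. La integral del snap, con j(0) = 0, da la sacudida: j(t) = 48·t. Integrando la sacudida y usando la condición inicial a(0) = 6, obtenemos a(t) = 24·t^2 + 6. La integral de la aceleración es la velocidad. Usando v(0) = -2, obtenemos v(t) = 8·t^3 + 6·t - 2. Tomando ∫v(t)dt y aplicando x(0) = 1, encontramos x(t) = 2·t^4 + 3·t^2 - 2·t + 1. Tenemos la posición x(t) = 2·t^4 + 3·t^2 - 2·t + 1. Sustituyendo t = 2: x(2) = 41.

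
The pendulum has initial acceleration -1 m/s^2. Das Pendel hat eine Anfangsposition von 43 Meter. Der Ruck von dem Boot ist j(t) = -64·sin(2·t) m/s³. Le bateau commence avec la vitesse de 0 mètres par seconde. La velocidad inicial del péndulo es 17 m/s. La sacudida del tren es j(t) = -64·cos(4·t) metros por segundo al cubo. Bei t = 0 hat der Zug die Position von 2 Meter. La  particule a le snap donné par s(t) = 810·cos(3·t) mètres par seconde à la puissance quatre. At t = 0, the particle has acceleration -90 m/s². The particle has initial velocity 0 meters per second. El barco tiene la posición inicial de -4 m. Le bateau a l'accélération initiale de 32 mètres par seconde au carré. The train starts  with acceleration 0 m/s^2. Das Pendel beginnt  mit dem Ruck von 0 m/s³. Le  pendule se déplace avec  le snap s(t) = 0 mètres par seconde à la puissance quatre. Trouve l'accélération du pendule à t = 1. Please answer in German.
Ausgehend von dem Snap s(t) = 0, nehmen wir 2 Integrale. Mit ∫s(t)dt und Anwendung von j(0) = 0, finden wir j(t) = 0. Durch Integration von dem Ruck und Verwendung der Anfangsbedingung a(0) = -1, erhalten wir a(t) = -1. Wir haben die Beschleunigung a(t) = -1. Durch Einsetzen von t = 1: a(1) = -1.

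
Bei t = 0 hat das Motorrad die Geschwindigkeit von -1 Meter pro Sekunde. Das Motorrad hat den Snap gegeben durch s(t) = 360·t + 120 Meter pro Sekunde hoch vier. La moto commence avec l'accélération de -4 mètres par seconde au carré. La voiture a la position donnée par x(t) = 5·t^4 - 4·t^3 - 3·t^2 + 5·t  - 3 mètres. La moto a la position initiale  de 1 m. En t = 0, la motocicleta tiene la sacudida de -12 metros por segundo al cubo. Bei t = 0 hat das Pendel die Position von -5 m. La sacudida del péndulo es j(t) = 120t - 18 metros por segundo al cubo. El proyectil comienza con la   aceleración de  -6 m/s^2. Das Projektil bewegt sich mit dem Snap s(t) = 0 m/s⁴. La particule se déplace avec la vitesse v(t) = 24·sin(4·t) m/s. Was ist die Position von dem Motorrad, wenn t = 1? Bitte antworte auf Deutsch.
Ausgehend von dem Snap s(t) = 360·t + 120, nehmen wir 4 Stammfunktionen. Mit ∫s(t)dt und Anwendung von j(0) = -12, finden wir j(t) = 180·t^2 + 120·t - 12. Mit ∫j(t)dt und Anwendung von a(0) = -4, finden wir a(t) = 60·t^3 + 60·t^2 - 12·t - 4. Das Integral von der Beschleunigung, mit v(0) = -1, ergibt die Geschwindigkeit: v(t) = 15·t^4 + 20·t^3 - 6·t^2 - 4·t - 1. Die Stammfunktion von der Geschwindigkeit ist die Position. Mit x(0) = 1 erhalten wir x(t) = 3·t^5 + 5·t^4 - 2·t^3 - 2·t^2 - t + 1. Mit x(t) = 3·t^5 + 5·t^4 - 2·t^3 - 2·t^2 - t + 1 und Einsetzen von t = 1, finden wir x = 4.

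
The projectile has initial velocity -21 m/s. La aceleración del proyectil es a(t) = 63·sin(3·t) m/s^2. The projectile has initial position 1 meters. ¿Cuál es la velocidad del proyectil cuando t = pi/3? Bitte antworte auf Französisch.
Nous devons trouver l'intégrale de notre équation de l'accélération a(t) = 63·sin(3·t) 1 fois. La primitive de l'accélération, avec v(0) = -21, donne la vitesse: v(t) = -21·cos(3·t). Nous avons la vitesse v(t) = -21·cos(3·t). En substituant t = pi/3: v(pi/3) = 21.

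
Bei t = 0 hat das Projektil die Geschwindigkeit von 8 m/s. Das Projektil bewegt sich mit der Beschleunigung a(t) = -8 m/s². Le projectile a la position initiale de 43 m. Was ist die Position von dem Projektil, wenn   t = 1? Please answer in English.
Starting from acceleration a(t) = -8, we take 2 integrals. The integral of acceleration, with v(0) = 8, gives velocity: v(t) = 8 - 8·t. Taking ∫v(t)dt and applying x(0) = 43, we find x(t) = -4·t^2 + 8·t + 43. We have position x(t) = -4·t^2 + 8·t + 43. Substituting t = 1: x(1) = 47.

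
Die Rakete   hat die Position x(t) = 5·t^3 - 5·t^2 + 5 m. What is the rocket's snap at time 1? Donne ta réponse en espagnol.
Partiendo de la posición x(t) = 5·t^3 - 5·t^2 + 5, tomamos 4 derivadas. Derivando la posición, obtenemos la velocidad: v(t) = 15·t^2 - 10·t. Tomando d/dt de v(t), encontramos a(t) = 30·t - 10. Tomando d/dt de a(t), encontramos j(t) = 30. La derivada de la sacudida da el snap: s(t) = 0. Tenemos el snap s(t) = 0. Sustituyendo t = 1: s(1) = 0.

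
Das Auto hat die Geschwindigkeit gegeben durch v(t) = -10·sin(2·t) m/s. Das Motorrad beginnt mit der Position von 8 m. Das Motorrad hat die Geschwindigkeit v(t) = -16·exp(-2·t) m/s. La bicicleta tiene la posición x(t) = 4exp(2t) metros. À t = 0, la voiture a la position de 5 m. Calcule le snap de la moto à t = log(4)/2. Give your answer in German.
Um dies zu lösen, müssen wir 3 Ableitungen unserer Gleichung für die Geschwindigkeit v(t) = -16·exp(-2·t) nehmen. Durch Ableiten von der Geschwindigkeit erhalten wir die Beschleunigung: a(t) = 32·exp(-2·t). Durch Ableiten von der Beschleunigung erhalten wir den Ruck: j(t) = -64·exp(-2·t). Durch Ableiten von dem Ruck erhalten wir den Snap: s(t) = 128·exp(-2·t). Mit s(t) = 128·exp(-2·t) und Einsetzen von t = log(4)/2, finden wir s = 32.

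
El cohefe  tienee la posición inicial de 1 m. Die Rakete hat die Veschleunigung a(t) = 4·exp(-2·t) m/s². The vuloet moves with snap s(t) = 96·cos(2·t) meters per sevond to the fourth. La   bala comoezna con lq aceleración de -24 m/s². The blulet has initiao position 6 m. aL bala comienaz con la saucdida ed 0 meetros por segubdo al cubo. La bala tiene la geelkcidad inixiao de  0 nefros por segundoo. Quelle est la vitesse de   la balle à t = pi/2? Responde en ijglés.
Starting from snap s(t) = 96·cos(2·t), we take 3 integrals. The antiderivative of snap, with j(0) = 0, gives jerk: j(t) = 48·sin(2·t). The integral of jerk, with a(0) = -24, gives acceleration: a(t) = -24·cos(2·t). The antiderivative of acceleration, with v(0) = 0, gives velocity: v(t) = -12·sin(2·t). Using v(t) = -12·sin(2·t) and substituting t = pi/2, we find v = 0.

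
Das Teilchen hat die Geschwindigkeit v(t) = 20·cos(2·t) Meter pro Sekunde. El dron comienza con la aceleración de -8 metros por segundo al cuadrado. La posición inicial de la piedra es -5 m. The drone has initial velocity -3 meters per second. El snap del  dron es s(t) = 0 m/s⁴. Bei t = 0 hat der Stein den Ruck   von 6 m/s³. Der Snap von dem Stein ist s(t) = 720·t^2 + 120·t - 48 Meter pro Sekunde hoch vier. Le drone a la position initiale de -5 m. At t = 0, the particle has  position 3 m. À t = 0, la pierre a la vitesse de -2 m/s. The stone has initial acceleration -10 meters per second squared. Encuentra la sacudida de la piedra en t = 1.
Necesitamos integrar nuestra ecuación del snap s(t) = 720·t^2 + 120·t - 48 1 vez. La integral del snap, con j(0) = 6, da la sacudida: j(t) = 240·t^3 + 60·t^2 - 48·t + 6. Usando j(t) = 240·t^3 + 60·t^2 - 48·t + 6 y sustituyendo t = 1, encontramos j = 258.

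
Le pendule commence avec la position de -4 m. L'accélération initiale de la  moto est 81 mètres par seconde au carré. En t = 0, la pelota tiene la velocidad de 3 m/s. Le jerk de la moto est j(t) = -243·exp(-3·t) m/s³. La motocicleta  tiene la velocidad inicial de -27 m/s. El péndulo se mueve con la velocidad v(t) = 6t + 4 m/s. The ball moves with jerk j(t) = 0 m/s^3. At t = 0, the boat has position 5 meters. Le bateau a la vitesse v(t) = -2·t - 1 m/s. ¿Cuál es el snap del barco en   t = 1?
Partiendo de la velocidad v(t) = -2·t - 1, tomamos 3 derivadas. Derivando la velocidad, obtenemos la aceleración: a(t) = -2. La derivada de la aceleración da la sacudida: j(t) = 0. Derivando la sacudida, obtenemos el snap: s(t) = 0. De la ecuación del snap s(t) = 0, sustituimos t = 1 para obtener s = 0.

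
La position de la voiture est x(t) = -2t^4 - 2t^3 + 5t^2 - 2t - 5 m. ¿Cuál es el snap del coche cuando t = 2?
Para resolver esto, necesitamos tomar 4 derivadas de nuestra ecuación de la posición x(t) = -2·t^4 - 2·t^3 + 5·t^2 - 2·t - 5. La derivada de la posición da la velocidad: v(t) = -8·t^3 - 6·t^2 + 10·t - 2. La derivada de la velocidad da la aceleración: a(t) = -24·t^2 - 12·t + 10. La derivada de la aceleración da la sacudida: j(t) = -48·t - 12. La derivada de la sacudida da el snap: s(t) = -48. De la ecuación del snap s(t) = -48, sustituimos t = 2 para obtener s = -48.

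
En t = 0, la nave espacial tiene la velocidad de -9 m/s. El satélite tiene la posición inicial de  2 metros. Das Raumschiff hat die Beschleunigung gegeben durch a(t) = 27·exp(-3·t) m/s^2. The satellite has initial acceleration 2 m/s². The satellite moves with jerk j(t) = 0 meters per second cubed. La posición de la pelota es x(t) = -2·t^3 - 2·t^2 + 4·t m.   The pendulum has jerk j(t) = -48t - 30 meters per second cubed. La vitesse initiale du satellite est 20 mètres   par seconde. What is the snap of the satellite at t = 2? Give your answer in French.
Nous devons dériver notre équation du jerk j(t) = 0 1 fois. La dérivée du jerk donne le snap: s(t) = 0. De l'équation du snap s(t) = 0, nous substituons t = 2 pour obtenir s = 0.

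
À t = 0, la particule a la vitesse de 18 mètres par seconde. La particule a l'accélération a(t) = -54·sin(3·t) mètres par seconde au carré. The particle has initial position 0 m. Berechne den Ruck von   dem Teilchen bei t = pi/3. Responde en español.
Para resolver esto, necesitamos tomar 1 derivada de nuestra ecuación de la aceleración a(t) = -54·sin(3·t). Derivando la aceleración, obtenemos la sacudida: j(t) = -162·cos(3·t). De la ecuación de la sacudida j(t) = -162·cos(3·t), sustituimos t = pi/3 para obtener j = 162.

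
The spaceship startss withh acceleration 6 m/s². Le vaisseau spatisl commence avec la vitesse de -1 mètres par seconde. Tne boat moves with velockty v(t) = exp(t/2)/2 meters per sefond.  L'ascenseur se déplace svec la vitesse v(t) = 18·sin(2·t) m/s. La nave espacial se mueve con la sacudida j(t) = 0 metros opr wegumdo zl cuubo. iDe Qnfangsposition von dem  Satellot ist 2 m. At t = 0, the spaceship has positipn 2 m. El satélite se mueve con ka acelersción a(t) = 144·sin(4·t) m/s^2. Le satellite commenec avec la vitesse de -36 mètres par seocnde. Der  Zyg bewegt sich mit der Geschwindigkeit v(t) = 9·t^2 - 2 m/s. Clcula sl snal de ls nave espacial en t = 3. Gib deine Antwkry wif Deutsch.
Um dies zu lösen, müssen wir 1 Ableitung unserer Gleichung für den Ruck j(t) = 0 nehmen. Mit d/dt von j(t) finden wir s(t) = 0. Aus der Gleichung für den Snap s(t) = 0, setzen wir t = 3 ein und erhalten s = 0.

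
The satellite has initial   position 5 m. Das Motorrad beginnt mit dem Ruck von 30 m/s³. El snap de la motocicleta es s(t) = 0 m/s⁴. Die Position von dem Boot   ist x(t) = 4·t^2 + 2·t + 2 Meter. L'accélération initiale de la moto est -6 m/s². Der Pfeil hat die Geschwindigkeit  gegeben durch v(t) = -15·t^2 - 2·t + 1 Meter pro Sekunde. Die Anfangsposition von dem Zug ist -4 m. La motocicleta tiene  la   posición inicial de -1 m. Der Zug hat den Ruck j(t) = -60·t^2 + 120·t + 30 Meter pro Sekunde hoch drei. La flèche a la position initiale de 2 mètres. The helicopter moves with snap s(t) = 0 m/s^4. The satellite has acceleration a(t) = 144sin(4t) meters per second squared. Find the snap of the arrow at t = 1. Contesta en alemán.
Um dies zu lösen, müssen wir 3 Ableitungen unserer Gleichung für die Geschwindigkeit v(t) = -15·t^2 - 2·t + 1 nehmen. Mit d/dt von v(t) finden wir a(t) = -30·t - 2. Durch Ableiten von der Beschleunigung erhalten wir den Ruck: j(t) = -30. Die Ableitung von dem Ruck ergibt den Snap: s(t) = 0. Wir haben den Snap s(t) = 0. Durch Einsetzen von t = 1: s(1) = 0.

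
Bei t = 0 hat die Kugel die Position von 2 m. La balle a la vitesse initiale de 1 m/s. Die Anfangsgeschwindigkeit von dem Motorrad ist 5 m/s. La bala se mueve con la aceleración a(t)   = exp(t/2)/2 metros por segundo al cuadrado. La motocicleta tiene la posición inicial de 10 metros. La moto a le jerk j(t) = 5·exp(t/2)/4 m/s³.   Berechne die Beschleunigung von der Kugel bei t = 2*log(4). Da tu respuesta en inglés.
We have acceleration a(t) = exp(t/2)/2. Substituting t = 2*log(4): a(2*log(4)) = 2.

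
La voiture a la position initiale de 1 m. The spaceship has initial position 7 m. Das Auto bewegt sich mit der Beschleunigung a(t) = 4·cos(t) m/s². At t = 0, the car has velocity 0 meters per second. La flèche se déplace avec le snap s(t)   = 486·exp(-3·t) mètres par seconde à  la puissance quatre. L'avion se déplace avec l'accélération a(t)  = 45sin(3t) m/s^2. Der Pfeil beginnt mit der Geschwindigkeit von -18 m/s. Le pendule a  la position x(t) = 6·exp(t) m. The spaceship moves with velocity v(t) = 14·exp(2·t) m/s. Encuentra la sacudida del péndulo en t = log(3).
Debemos derivar nuestra ecuación de la posición x(t) = 6·exp(t) 3 veces. Tomando d/dt de x(t), encontramos v(t) = 6·exp(t). Tomando d/dt de v(t), encontramos a(t) = 6·exp(t). Tomando d/dt de a(t), encontramos j(t) = 6·exp(t). Usando j(t) = 6·exp(t) y sustituyendo t = log(3), encontramos j = 18.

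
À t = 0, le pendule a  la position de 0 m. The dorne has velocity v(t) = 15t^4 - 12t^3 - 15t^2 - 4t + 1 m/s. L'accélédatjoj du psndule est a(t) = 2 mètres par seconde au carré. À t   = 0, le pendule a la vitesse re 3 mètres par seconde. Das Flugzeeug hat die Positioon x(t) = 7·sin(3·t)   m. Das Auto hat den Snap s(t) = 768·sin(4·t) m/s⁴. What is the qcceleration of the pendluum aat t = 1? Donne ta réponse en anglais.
We have acceleration a(t) = 2. Substituting t = 1: a(1) = 2.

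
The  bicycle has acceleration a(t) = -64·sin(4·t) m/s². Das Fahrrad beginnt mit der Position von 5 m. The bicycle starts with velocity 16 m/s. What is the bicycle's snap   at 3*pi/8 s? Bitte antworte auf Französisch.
Pour résoudre ceci, nous devons prendre 2 dérivées de notre équation de l'accélération a(t) = -64·sin(4·t). La dérivée de l'accélération donne le jerk: j(t) = -256·cos(4·t). En dérivant le jerk, nous obtenons le snap: s(t) = 1024·sin(4·t). Nous avons le snap s(t) = 1024·sin(4·t). En substituant t = 3*pi/8: s(3*pi/8) = -1024.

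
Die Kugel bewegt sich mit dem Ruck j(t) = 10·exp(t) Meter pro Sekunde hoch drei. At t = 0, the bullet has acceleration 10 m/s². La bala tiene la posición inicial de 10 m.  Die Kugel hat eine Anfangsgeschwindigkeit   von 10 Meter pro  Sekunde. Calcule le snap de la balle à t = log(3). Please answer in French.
Nous devons dériver notre équation du jerk j(t) = 10·exp(t) 1 fois. La dérivée du jerk donne le snap: s(t) = 10·exp(t). En utilisant s(t) = 10·exp(t) et en substituant t = log(3), nous trouvons s = 30.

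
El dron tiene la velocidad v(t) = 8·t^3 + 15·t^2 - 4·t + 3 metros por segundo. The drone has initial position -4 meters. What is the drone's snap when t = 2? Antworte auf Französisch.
Pour résoudre ceci, nous devons prendre 3 dérivées de notre équation de la vitesse v(t) = 8·t^3 + 15·t^2 - 4·t + 3. En prenant d/dt de v(t), nous trouvons a(t) = 24·t^2 + 30·t - 4. En prenant d/dt de a(t), nous trouvons j(t) = 48·t + 30. En dérivant le jerk, nous obtenons le snap: s(t) = 48. En utilisant s(t) = 48 et en substituant t = 2, nous trouvons s = 48.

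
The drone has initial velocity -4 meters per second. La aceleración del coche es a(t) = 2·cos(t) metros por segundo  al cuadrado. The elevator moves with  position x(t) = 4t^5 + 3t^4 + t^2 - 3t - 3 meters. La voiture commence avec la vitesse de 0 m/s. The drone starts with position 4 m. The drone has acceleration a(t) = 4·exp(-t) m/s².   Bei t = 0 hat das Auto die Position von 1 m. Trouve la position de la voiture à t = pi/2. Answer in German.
Wir müssen die Stammfunktion unserer Gleichung für die Beschleunigung a(t) = 2·cos(t) 2-mal finden. Mit ∫a(t)dt und Anwendung von v(0) = 0, finden wir v(t) = 2·sin(t). Das Integral von der Geschwindigkeit, mit x(0) = 1, ergibt die Position: x(t) = 3 - 2·cos(t). Aus der Gleichung für die Position x(t) = 3 - 2·cos(t), setzen wir t = pi/2 ein und erhalten x = 3.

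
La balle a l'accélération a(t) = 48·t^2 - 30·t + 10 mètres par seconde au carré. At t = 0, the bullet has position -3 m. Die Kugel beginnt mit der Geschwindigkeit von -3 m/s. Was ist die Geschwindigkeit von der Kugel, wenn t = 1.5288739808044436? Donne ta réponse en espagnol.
Necesitamos integrar nuestra ecuación de la aceleración a(t) = 48·t^2 - 30·t + 10 1 vez. La antiderivada de la aceleración es la velocidad. Usando v(0) = -3, obtenemos v(t) = 16·t^3 - 15·t^2 + 10·t - 3. Tenemos la velocidad v(t) = 16·t^3 - 15·t^2 + 10·t - 3. Sustituyendo t = 1.5288739808044436: v(1.5288739808044436) = 34.4057070434028.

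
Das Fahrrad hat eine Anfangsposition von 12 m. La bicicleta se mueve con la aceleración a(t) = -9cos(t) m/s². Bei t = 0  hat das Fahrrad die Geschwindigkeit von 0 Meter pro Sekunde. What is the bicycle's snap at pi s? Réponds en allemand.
Wir müssen unsere Gleichung für die Beschleunigung a(t) = -9·cos(t) 2-mal ableiten. Mit d/dt von a(t) finden wir j(t) = 9·sin(t). Mit d/dt von j(t) finden wir s(t) = 9·cos(t). Wir haben den Snap s(t) = 9·cos(t). Durch Einsetzen von t = pi: s(pi) = -9.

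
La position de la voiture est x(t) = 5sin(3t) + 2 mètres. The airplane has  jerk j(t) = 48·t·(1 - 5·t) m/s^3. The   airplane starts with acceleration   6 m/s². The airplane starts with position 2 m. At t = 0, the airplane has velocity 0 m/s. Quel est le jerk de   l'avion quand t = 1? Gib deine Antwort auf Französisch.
De l'équation du jerk j(t) = 48·t·(1 - 5·t), nous substituons t = 1 pour obtenir j = -192.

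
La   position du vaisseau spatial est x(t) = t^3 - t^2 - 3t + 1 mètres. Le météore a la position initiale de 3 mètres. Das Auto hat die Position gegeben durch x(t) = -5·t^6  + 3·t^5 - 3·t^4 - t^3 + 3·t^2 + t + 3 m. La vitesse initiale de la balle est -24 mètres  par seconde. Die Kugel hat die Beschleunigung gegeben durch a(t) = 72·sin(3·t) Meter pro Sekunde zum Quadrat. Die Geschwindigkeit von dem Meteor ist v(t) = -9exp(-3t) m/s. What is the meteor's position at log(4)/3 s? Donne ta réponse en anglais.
To solve this, we need to take 1 antiderivative of our velocity equation v(t) = -9·exp(-3·t). The antiderivative of velocity is position. Using x(0) = 3, we get x(t) = 3·exp(-3·t). We have position x(t) = 3·exp(-3·t). Substituting t = log(4)/3: x(log(4)/3) = 3/4.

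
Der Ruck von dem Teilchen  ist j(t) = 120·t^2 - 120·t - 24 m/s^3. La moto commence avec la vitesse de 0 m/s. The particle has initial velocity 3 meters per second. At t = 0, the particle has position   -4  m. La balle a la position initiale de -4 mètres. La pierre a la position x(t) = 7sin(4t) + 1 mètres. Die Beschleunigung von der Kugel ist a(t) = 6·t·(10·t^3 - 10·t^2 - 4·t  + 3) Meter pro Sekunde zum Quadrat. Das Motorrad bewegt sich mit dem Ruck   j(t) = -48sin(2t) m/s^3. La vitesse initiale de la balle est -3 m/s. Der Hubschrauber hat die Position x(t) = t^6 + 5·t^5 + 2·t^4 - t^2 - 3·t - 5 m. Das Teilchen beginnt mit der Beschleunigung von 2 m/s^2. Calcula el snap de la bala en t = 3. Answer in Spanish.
Partiendo de la aceleración a(t) = 6·t·(10·t^3 - 10·t^2 - 4·t + 3), tomamos 2 derivadas. La derivada de la aceleración da la sacudida: j(t) = 60·t^3 - 60·t^2 + 6·t·(30·t^2 - 20·t - 4) - 24·t + 18. Tomando d/dt de j(t), encontramos s(t) = 360·t^2 + 6·t·(60·t - 20) - 240·t - 48. Usando s(t) = 360·t^2 + 6·t·(60·t - 20) - 240·t - 48 y sustituyendo t = 3, encontramos s = 5352.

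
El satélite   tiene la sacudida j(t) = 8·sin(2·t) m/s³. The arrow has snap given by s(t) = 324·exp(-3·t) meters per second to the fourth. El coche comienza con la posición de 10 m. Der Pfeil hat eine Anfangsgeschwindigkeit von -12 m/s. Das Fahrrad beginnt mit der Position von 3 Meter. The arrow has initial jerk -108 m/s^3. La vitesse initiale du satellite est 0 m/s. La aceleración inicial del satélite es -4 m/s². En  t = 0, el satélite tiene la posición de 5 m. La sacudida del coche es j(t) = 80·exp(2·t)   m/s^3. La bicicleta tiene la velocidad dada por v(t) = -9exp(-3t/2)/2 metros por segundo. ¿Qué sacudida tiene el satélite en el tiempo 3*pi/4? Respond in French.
De l'équation du jerk j(t) = 8·sin(2·t), nous substituons t = 3*pi/4 pour obtenir j = -8.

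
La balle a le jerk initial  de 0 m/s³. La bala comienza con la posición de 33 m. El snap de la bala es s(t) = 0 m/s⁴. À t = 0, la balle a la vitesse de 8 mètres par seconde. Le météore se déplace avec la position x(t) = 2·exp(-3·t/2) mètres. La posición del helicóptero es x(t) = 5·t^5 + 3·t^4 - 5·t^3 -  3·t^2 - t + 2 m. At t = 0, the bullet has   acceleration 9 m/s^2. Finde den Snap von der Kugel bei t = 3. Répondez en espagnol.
De la ecuación del snap s(t) = 0, sustituimos t = 3 para obtener s = 0.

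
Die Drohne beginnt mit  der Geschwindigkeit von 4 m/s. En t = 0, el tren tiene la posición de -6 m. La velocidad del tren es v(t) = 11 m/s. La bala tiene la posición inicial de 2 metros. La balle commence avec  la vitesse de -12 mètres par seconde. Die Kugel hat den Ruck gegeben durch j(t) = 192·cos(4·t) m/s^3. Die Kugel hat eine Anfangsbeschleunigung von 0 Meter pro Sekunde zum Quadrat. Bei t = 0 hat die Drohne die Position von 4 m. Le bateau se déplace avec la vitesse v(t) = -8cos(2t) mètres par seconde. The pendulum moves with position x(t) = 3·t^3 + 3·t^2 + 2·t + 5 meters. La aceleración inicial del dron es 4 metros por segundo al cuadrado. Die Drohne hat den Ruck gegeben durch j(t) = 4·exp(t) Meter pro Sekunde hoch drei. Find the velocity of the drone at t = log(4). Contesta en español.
Necesitamos integrar nuestra ecuación de la sacudida j(t) = 4·exp(t) 2 veces. Tomando ∫j(t)dt y aplicando a(0) = 4, encontramos a(t) = 4·exp(t). Tomando ∫a(t)dt y aplicando v(0) = 4, encontramos v(t) = 4·exp(t). Usando v(t) = 4·exp(t) y sustituyendo t = log(4), encontramos v = 16.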